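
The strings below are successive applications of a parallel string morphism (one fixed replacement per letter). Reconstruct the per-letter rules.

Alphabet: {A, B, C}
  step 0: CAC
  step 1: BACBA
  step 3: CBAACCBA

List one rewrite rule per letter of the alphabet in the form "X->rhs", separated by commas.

A->C, B->A, C->BA

  step 0 ⇒ step 1: CAC ⇒ BA·C·BA
    A ↦ C
    C ↦ BA
    B ↦ A  (constrained at step 1)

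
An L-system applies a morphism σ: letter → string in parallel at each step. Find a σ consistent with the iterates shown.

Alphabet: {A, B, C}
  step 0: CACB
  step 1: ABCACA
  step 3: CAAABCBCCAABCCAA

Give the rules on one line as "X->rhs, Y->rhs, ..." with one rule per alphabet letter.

A->BC, B->CA, C->A

  step 0 ⇒ step 1: CACB ⇒ A·BC·A·CA
    A ↦ BC
    B ↦ CA
    C ↦ A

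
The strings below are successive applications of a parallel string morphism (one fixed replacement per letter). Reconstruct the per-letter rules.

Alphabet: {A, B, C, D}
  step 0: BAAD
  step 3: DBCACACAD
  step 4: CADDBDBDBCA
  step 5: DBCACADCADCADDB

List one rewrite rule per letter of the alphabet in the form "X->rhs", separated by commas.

  step 4 ⇒ step 5: CADDBDBDBCA ⇒ D·B·CA·CA·D·CA·D·CA·D·D·B
    A ↦ B
    B ↦ D
    C ↦ D
    D ↦ CA

A->B, B->D, C->D, D->CA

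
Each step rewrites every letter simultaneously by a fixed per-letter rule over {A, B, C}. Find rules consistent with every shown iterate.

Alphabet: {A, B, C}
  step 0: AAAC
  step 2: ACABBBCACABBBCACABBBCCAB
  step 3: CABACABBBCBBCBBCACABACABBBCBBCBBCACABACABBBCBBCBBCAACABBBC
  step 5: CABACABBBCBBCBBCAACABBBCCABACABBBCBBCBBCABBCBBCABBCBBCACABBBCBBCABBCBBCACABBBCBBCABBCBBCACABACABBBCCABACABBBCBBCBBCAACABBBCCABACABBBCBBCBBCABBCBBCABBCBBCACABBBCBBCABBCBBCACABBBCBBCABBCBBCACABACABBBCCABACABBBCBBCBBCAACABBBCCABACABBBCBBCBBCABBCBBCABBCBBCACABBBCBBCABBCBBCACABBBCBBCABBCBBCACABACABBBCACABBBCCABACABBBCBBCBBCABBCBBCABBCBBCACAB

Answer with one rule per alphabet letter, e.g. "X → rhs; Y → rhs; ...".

A->CAB, B->BBC, C->A

  step 2 ⇒ step 3: ACABBBCACABBBCACABBBCCAB ⇒ CAB·A·CAB·BBC·BBC·BBC·A·CAB·A·CAB·BBC·BBC·BBC·A·CAB·A·CAB·BBC·BBC·BBC·A·A·CAB·BBC
    A ↦ CAB
    B ↦ BBC
    C ↦ A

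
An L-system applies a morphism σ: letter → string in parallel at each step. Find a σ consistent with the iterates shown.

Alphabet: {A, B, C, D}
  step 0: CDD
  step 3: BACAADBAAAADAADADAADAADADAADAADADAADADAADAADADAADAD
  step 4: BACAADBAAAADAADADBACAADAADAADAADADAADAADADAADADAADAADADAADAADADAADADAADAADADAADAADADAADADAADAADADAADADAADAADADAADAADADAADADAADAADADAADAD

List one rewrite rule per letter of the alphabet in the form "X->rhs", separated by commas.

  step 3 ⇒ step 4: BACAADBAAAADAADADAADAADADAADAADADAADADAADAADADAADAD ⇒ BAC·AAD·BAA·AAD·AAD·AD·BAC·AAD·AAD·AAD·AAD·AD·AAD·AAD·AD·AAD·AD·AAD·AAD·AD·AAD·AAD·AD·AAD·AD·AAD·AAD·AD·AAD·AAD·AD·AAD·AD·AAD·AAD·AD·AAD·AD·AAD·AAD·AD·AAD·AAD·AD·AAD·AD·AAD·AAD·AD·AAD·AD
    A ↦ AAD
    B ↦ BAC
    C ↦ BAA
    D ↦ AD

A->AAD, B->BAC, C->BAA, D->AD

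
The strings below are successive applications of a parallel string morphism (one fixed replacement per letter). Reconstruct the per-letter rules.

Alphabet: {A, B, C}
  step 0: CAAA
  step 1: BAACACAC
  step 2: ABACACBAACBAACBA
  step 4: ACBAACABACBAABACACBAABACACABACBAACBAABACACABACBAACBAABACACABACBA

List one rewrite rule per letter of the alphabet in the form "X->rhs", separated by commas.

  step 1 ⇒ step 2: BAACACAC ⇒ AB·AC·AC·BA·AC·BA·AC·BA
    A ↦ AC
    B ↦ AB
    C ↦ BA

A->AC, B->AB, C->BA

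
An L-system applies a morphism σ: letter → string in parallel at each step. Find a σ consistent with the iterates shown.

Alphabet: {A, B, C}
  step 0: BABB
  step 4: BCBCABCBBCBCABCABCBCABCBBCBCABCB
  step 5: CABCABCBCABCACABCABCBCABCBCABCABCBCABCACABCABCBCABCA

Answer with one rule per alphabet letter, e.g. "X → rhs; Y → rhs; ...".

  step 4 ⇒ step 5: BCBCABCBBCBCABCABCBCABCBBCBCABCB ⇒ CA·B·CA·B·CB·CA·B·CA·CA·B·CA·B·CB·CA·B·CB·CA·B·CA·B·CB·CA·B·CA·CA·B·CA·B·CB·CA·B·CA
    A ↦ CB
    B ↦ CA
    C ↦ B

A->CB, B->CA, C->B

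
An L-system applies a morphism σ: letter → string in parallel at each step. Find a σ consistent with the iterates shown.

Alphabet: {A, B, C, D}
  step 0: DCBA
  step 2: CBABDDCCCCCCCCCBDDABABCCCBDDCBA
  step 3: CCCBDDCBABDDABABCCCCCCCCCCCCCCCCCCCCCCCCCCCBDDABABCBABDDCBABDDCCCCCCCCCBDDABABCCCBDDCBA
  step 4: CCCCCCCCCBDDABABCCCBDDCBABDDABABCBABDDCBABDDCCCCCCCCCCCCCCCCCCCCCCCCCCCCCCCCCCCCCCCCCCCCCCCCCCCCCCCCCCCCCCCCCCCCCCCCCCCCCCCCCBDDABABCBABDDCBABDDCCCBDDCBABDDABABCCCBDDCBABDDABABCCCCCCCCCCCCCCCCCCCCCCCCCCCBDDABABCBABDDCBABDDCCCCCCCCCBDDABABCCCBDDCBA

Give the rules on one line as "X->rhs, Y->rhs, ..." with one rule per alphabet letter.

A->CBA, B->BDD, C->CCC, D->AB

  step 3 ⇒ step 4: CCCBDDCBABDDABABCCCCCCCCCCCCCCCCCCCCCCCCCCCBDDABABCBABDDCBABDDCCCCCCCCCBDDABABCCCBDDCBA ⇒ CCC·CCC·CCC·BDD·AB·AB·CCC·BDD·CBA·BDD·AB·AB·CBA·BDD·CBA·BDD·CCC·CCC·CCC·CCC·CCC·CCC·CCC·CCC·CCC·CCC·CCC·CCC·CCC·CCC·CCC·CCC·CCC·CCC·CCC·CCC·CCC·CCC·CCC·CCC·CCC·CCC·CCC·BDD·AB·AB·CBA·BDD·CBA·BDD·CCC·BDD·CBA·BDD·AB·AB·CCC·BDD·CBA·BDD·AB·AB·CCC·CCC·CCC·CCC·CCC·CCC·CCC·CCC·CCC·BDD·AB·AB·CBA·BDD·CBA·BDD·CCC·CCC·CCC·BDD·AB·AB·CCC·BDD·CBA
    A ↦ CBA
    B ↦ BDD
    C ↦ CCC
    D ↦ AB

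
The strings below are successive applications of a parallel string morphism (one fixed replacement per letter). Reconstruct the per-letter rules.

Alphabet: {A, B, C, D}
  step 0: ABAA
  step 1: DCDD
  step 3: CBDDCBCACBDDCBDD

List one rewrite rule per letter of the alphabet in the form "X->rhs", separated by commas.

  step 0 ⇒ step 1: ABAA ⇒ D·C·D·D
    A ↦ D
    B ↦ C
    C ↦ BD  (constrained at step 1)
    D ↦ BCA  (constrained at step 1)

A->D, B->C, C->BD, D->BCA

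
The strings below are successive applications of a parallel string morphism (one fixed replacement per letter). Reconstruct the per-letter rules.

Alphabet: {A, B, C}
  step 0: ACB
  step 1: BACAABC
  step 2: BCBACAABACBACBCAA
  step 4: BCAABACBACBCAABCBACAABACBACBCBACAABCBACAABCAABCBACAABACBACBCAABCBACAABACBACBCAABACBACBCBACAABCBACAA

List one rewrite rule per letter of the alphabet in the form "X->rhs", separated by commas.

  step 1 ⇒ step 2: BACAABC ⇒ BC·BAC·AA·BAC·BAC·BC·AA
    A ↦ BAC
    B ↦ BC
    C ↦ AA

A->BAC, B->BC, C->AA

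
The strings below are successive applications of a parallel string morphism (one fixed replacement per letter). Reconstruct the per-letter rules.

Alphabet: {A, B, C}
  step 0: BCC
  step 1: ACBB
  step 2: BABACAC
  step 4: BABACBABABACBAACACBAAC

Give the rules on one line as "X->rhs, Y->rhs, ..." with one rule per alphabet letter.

  step 1 ⇒ step 2: ACBB ⇒ BA·B·AC·AC
    A ↦ BA
    B ↦ AC
    C ↦ B

A->BA, B->AC, C->B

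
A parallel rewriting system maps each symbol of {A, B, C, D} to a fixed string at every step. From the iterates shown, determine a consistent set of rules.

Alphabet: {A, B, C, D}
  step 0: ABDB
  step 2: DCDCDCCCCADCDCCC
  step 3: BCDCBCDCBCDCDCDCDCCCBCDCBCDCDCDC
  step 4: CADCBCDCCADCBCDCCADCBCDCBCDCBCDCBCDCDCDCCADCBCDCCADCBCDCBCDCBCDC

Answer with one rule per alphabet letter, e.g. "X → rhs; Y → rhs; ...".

  step 3 ⇒ step 4: BCDCBCDCBCDCDCDCDCCCBCDCBCDCDCDC ⇒ CA·DC·BC·DC·CA·DC·BC·DC·CA·DC·BC·DC·BC·DC·BC·DC·BC·DC·DC·DC·CA·DC·BC·DC·CA·DC·BC·DC·BC·DC·BC·DC
    B ↦ CA
    C ↦ DC
    D ↦ BC
  step 2 ⇒ step 3: DCDCDCCCCADCDCCC ⇒ BC·DC·BC·DC·BC·DC·DC·DC·DC·CC·BC·DC·BC·DC·DC·DC
    A ↦ CC

A->CC, B->CA, C->DC, D->BC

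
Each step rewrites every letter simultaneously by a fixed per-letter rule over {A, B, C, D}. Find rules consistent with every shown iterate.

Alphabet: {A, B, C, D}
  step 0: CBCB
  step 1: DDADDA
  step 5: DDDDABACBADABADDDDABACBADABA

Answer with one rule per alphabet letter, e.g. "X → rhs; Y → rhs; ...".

A->BA, B->DA, C->D, D->C

  step 0 ⇒ step 1: CBCB ⇒ D·DA·D·DA
    B ↦ DA
    C ↦ D
    A ↦ BA  (constrained at step 1)
    D ↦ C  (constrained at step 1)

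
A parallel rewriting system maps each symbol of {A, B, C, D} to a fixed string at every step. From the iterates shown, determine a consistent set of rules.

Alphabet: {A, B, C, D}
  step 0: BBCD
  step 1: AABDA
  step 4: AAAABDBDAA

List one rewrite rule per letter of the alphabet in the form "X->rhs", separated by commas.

  step 0 ⇒ step 1: BBCD ⇒ A·A·BD·A
    B ↦ A
    C ↦ BD
    D ↦ A
    A ↦ C  (constrained at step 1)

A->C, B->A, C->BD, D->A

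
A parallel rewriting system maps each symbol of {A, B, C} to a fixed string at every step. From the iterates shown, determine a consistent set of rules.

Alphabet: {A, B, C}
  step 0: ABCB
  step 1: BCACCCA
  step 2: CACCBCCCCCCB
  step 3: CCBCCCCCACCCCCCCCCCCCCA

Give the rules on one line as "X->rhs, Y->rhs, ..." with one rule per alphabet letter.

A->B, B->CA, C->CC

  step 2 ⇒ step 3: CACCBCCCCCCB ⇒ CC·B·CC·CC·CA·CC·CC·CC·CC·CC·CC·CA
    A ↦ B
    B ↦ CA
    C ↦ CC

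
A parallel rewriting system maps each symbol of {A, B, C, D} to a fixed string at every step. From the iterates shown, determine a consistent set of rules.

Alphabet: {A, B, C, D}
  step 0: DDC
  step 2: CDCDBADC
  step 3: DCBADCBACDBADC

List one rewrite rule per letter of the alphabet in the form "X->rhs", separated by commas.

A->D, B->C, C->DC, D->BA

  step 2 ⇒ step 3: CDCDBADC ⇒ DC·BA·DC·BA·C·D·BA·DC
    A ↦ D
    B ↦ C
    C ↦ DC
    D ↦ BA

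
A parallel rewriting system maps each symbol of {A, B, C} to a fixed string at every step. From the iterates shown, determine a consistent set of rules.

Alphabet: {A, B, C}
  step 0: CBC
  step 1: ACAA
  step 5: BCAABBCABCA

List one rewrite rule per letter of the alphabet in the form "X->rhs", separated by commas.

A->B, B->CA, C->A

  step 0 ⇒ step 1: CBC ⇒ A·CA·A
    B ↦ CA
    C ↦ A
    A ↦ B  (constrained at step 1)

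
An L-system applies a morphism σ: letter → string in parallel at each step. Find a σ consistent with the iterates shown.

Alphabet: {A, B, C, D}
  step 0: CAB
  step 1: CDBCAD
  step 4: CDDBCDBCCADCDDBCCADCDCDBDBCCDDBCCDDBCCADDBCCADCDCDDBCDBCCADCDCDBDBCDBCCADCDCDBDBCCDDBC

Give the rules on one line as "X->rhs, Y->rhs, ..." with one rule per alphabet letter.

  step 0 ⇒ step 1: CAB ⇒ CD·B·CAD
    A ↦ B
    B ↦ CAD
    C ↦ CD
    D ↦ DBC  (constrained at step 1)

A->B, B->CAD, C->CD, D->DBC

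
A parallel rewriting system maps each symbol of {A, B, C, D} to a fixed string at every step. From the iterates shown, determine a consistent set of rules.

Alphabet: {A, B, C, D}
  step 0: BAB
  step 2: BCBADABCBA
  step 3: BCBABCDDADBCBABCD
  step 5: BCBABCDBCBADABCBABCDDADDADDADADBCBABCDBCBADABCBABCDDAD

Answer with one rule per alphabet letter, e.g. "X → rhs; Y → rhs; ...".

A->D, B->BC, C->BA, D->DA

  step 2 ⇒ step 3: BCBADABCBA ⇒ BC·BA·BC·D·DA·D·BC·BA·BC·D
    A ↦ D
    B ↦ BC
    C ↦ BA
    D ↦ DA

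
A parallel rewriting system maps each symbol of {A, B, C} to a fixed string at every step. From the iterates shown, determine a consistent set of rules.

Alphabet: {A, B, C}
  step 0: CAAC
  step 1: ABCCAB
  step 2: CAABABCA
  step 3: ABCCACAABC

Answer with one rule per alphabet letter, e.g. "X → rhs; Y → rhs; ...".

  step 2 ⇒ step 3: CAABABCA ⇒ AB·C·C·A·C·A·AB·C
    A ↦ C
    B ↦ A
    C ↦ AB

A->C, B->A, C->AB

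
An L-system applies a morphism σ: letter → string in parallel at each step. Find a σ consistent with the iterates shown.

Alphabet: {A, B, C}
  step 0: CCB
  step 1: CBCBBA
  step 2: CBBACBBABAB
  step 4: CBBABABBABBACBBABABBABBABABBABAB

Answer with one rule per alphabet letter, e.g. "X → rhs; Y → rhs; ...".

A->B, B->BA, C->CB

  step 1 ⇒ step 2: CBCBBA ⇒ CB·BA·CB·BA·BA·B
    A ↦ B
    B ↦ BA
    C ↦ CB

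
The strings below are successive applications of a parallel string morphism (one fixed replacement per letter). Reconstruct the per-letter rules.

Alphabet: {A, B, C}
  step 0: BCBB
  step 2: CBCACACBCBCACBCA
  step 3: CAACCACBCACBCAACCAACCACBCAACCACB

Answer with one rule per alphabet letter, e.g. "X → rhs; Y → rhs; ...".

A->CB, B->AC, C->CA

  step 2 ⇒ step 3: CBCACACBCBCACBCA ⇒ CA·AC·CA·CB·CA·CB·CA·AC·CA·AC·CA·CB·CA·AC·CA·CB
    A ↦ CB
    B ↦ AC
    C ↦ CA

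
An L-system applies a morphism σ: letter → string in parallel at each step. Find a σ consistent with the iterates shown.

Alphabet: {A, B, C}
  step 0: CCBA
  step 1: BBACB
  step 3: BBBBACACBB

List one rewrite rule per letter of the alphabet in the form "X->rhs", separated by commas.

  step 0 ⇒ step 1: CCBA ⇒ B·B·AC·B
    A ↦ B
    B ↦ AC
    C ↦ B

A->B, B->AC, C->B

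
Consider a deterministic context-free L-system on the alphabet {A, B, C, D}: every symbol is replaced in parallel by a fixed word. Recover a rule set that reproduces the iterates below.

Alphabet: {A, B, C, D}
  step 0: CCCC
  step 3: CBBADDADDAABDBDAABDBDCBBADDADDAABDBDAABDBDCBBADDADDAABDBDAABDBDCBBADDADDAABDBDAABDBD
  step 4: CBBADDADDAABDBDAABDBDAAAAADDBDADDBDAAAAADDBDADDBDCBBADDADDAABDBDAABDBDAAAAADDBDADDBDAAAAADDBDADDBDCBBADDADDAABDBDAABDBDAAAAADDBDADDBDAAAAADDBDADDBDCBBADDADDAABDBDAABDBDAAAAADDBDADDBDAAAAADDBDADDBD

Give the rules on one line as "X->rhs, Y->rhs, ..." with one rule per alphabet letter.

  step 3 ⇒ step 4: CBBADDADDAABDBDAABDBDCBBADDADDAABDBDAABDBDCBBADDADDAABDBDAABDBDCBBADDADDAABDBDAABDBD ⇒ CBB·ADD·ADD·AA·BD·BD·AA·BD·BD·AA·AA·ADD·BD·ADD·BD·AA·AA·ADD·BD·ADD·BD·CBB·ADD·ADD·AA·BD·BD·AA·BD·BD·AA·AA·ADD·BD·ADD·BD·AA·AA·ADD·BD·ADD·BD·CBB·ADD·ADD·AA·BD·BD·AA·BD·BD·AA·AA·ADD·BD·ADD·BD·AA·AA·ADD·BD·ADD·BD·CBB·ADD·ADD·AA·BD·BD·AA·BD·BD·AA·AA·ADD·BD·ADD·BD·AA·AA·ADD·BD·ADD·BD
    A ↦ AA
    B ↦ ADD
    C ↦ CBB
    D ↦ BD

A->AA, B->ADD, C->CBB, D->BD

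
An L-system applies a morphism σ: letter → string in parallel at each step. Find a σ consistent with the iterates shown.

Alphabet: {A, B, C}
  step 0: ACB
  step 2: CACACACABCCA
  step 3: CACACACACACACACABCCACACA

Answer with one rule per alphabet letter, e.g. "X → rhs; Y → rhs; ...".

  step 2 ⇒ step 3: CACACACABCCA ⇒ CA·CA·CA·CA·CA·CA·CA·CA·BC·CA·CA·CA
    A ↦ CA
    B ↦ BC
    C ↦ CA

A->CA, B->BC, C->CA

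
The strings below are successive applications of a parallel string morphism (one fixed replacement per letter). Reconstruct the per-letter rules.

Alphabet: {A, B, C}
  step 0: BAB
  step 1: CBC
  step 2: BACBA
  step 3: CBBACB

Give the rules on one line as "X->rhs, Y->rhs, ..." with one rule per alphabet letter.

A->B, B->C, C->BA

  step 2 ⇒ step 3: BACBA ⇒ C·B·BA·C·B
    A ↦ B
    B ↦ C
    C ↦ BA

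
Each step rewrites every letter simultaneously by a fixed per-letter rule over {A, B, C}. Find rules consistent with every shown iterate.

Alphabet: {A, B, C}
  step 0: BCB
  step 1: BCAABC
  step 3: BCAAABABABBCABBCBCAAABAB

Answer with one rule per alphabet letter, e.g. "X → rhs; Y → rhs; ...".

A->AB, B->BC, C->AA

  step 0 ⇒ step 1: BCB ⇒ BC·AA·BC
    B ↦ BC
    C ↦ AA
    A ↦ AB  (constrained at step 1)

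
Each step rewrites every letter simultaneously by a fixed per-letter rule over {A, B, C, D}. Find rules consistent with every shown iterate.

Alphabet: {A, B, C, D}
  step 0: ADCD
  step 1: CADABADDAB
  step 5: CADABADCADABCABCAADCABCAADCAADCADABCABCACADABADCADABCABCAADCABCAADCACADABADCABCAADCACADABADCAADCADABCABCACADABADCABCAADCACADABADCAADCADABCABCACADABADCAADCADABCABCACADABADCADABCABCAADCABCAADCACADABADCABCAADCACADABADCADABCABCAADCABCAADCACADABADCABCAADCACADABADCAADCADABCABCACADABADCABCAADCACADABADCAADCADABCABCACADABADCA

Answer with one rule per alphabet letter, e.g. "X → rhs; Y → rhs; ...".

A->CA, B->BCA, C->AD, D->DAB

  step 0 ⇒ step 1: ADCD ⇒ CA·DAB·AD·DAB
    A ↦ CA
    C ↦ AD
    D ↦ DAB
    B ↦ BCA  (constrained at step 1)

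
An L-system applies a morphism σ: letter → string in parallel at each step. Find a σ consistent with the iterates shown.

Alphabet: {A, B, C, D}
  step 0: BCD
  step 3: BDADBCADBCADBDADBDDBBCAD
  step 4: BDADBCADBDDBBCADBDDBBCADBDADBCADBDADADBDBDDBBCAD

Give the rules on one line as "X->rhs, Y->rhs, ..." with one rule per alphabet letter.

A->BC, B->BD, C->DB, D->AD

  step 3 ⇒ step 4: BDADBCADBCADBDADBDDBBCAD ⇒ BD·AD·BC·AD·BD·DB·BC·AD·BD·DB·BC·AD·BD·AD·BC·AD·BD·AD·AD·BD·BD·DB·BC·AD
    A ↦ BC
    B ↦ BD
    C ↦ DB
    D ↦ AD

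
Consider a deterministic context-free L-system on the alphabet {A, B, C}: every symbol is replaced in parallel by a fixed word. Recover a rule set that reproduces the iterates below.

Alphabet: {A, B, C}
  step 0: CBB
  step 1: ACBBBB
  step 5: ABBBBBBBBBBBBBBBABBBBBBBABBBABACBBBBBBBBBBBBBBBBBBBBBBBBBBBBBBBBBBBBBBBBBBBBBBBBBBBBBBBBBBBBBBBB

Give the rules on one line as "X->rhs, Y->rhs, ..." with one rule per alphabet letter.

  step 0 ⇒ step 1: CBB ⇒ AC·BB·BB
    B ↦ BB
    C ↦ AC
    A ↦ AB  (constrained at step 1)

A->AB, B->BB, C->AC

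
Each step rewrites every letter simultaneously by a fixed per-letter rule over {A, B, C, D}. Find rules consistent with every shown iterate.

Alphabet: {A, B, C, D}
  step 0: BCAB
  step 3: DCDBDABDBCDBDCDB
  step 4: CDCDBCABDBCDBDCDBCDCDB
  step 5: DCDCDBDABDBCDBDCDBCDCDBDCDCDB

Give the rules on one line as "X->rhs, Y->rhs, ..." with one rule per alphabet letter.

A->AB, B->DB, C->D, D->C

  step 4 ⇒ step 5: CDCDBCABDBCDBDCDBCDCDB ⇒ D·C·D·C·DB·D·AB·DB·C·DB·D·C·DB·C·D·C·DB·D·C·D·C·DB
    A ↦ AB
    B ↦ DB
    C ↦ D
    D ↦ C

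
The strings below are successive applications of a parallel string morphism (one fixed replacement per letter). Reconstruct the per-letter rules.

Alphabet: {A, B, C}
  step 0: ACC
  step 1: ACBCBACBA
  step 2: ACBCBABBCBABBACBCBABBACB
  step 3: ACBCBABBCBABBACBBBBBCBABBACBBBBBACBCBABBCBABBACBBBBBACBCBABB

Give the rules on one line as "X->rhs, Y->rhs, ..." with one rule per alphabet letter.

  step 2 ⇒ step 3: ACBCBABBCBABBACBCBABBACB ⇒ ACB·CBA·BB·CBA·BB·ACB·BB·BB·CBA·BB·ACB·BB·BB·ACB·CBA·BB·CBA·BB·ACB·BB·BB·ACB·CBA·BB
    A ↦ ACB
    B ↦ BB
    C ↦ CBA

A->ACB, B->BB, C->CBA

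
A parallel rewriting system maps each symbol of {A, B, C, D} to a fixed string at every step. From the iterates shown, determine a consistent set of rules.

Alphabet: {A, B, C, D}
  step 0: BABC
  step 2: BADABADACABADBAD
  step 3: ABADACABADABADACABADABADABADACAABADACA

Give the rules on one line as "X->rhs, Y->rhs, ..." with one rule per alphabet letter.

  step 2 ⇒ step 3: BADABADACABADBAD ⇒ A·BAD·ACA·BAD·A·BAD·ACA·BAD·A·BAD·A·BAD·ACA·A·BAD·ACA
    A ↦ BAD
    B ↦ A
    C ↦ A
    D ↦ ACA

A->BAD, B->A, C->A, D->ACA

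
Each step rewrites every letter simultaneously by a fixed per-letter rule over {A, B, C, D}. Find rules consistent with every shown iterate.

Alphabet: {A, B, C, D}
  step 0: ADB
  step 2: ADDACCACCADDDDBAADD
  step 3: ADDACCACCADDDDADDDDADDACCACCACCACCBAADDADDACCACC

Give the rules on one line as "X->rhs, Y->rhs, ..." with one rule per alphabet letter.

  step 2 ⇒ step 3: ADDACCACCADDDDBAADD ⇒ ADD·ACC·ACC·ADD·D·D·ADD·D·D·ADD·ACC·ACC·ACC·ACC·BA·ADD·ADD·ACC·ACC
    A ↦ ADD
    B ↦ BA
    C ↦ D
    D ↦ ACC

A->ADD, B->BA, C->D, D->ACC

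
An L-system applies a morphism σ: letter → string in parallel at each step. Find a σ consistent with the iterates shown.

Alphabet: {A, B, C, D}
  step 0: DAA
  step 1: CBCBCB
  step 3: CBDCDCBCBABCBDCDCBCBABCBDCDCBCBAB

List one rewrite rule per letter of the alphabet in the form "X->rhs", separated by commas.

A->CB, B->AB, C->DCD, D->CB

  step 0 ⇒ step 1: DAA ⇒ CB·CB·CB
    A ↦ CB
    D ↦ CB
    B ↦ AB  (constrained at step 1)
    C ↦ DCD  (constrained at step 1)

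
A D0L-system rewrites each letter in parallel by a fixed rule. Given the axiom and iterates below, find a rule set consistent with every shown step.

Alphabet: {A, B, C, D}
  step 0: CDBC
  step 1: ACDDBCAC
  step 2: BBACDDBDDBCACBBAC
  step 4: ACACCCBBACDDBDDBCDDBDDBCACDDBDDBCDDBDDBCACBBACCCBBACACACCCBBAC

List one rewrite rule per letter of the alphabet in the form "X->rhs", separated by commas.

  step 1 ⇒ step 2: ACDDBCAC ⇒ BB·AC·DDB·DDB·C·AC·BB·AC
    A ↦ BB
    B ↦ C
    C ↦ AC
    D ↦ DDB

A->BB, B->C, C->AC, D->DDB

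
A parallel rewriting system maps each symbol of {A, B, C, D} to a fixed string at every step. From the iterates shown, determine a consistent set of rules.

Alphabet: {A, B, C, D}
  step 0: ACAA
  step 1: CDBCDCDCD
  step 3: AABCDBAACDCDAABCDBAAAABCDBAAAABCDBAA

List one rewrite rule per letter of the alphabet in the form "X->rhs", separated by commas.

A->CD, B->AA, C->BCD, D->B

  step 0 ⇒ step 1: ACAA ⇒ CD·BCD·CD·CD
    A ↦ CD
    C ↦ BCD
    B ↦ AA  (constrained at step 1)
    D ↦ B  (constrained at step 1)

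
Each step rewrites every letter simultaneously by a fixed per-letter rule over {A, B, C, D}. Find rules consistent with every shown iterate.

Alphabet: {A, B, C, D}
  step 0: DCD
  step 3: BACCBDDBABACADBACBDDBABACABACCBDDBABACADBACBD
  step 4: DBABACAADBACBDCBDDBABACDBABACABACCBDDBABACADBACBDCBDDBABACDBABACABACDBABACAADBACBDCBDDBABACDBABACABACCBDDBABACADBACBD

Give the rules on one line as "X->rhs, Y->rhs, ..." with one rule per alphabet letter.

  step 3 ⇒ step 4: BACCBDDBABACADBACBDDBABACABACCBDDBABACADBACBD ⇒ DBA·BAC·A·A·DBA·CBD·CBD·DBA·BAC·DBA·BAC·A·BAC·CBD·DBA·BAC·A·DBA·CBD·CBD·DBA·BAC·DBA·BAC·A·BAC·DBA·BAC·A·A·DBA·CBD·CBD·DBA·BAC·DBA·BAC·A·BAC·CBD·DBA·BAC·A·DBA·CBD
    A ↦ BAC
    B ↦ DBA
    C ↦ A
    D ↦ CBD

A->BAC, B->DBA, C->A, D->CBD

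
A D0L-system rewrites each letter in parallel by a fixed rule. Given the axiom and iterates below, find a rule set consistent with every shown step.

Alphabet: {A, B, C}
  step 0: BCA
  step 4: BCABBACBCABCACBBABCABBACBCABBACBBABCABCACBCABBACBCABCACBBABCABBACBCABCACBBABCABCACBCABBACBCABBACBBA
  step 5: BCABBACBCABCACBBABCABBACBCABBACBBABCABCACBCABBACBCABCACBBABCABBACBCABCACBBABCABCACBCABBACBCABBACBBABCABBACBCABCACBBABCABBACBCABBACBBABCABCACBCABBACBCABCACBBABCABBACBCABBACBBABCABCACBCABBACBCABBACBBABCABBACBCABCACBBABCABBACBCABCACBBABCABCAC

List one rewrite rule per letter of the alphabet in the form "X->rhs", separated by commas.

  step 4 ⇒ step 5: BCABBACBCABCACBBABCABBACBCABBACBBABCABCACBCABBACBCABCACBBABCABBACBCABCACBBABCABCACBCABBACBCABBACBBA ⇒ BCA·BBA·C·BCA·BCA·C·BBA·BCA·BBA·C·BCA·BBA·C·BBA·BCA·BCA·C·BCA·BBA·C·BCA·BCA·C·BBA·BCA·BBA·C·BCA·BCA·C·BBA·BCA·BCA·C·BCA·BBA·C·BCA·BBA·C·BBA·BCA·BBA·C·BCA·BCA·C·BBA·BCA·BBA·C·BCA·BBA·C·BBA·BCA·BCA·C·BCA·BBA·C·BCA·BCA·C·BBA·BCA·BBA·C·BCA·BBA·C·BBA·BCA·BCA·C·BCA·BBA·C·BCA·BBA·C·BBA·BCA·BBA·C·BCA·BCA·C·BBA·BCA·BBA·C·BCA·BCA·C·BBA·BCA·BCA·C
    A ↦ C
    B ↦ BCA
    C ↦ BBA

A->C, B->BCA, C->BBA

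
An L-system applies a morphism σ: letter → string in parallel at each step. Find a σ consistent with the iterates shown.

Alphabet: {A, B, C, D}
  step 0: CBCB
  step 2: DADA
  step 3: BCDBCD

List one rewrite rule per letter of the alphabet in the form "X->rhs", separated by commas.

  step 2 ⇒ step 3: DADA ⇒ BC·D·BC·D
    A ↦ D
    D ↦ BC
    B ↦ C  (constrained at step 0)
    C ↦ A  (constrained at step 0)

A->D, B->C, C->A, D->BC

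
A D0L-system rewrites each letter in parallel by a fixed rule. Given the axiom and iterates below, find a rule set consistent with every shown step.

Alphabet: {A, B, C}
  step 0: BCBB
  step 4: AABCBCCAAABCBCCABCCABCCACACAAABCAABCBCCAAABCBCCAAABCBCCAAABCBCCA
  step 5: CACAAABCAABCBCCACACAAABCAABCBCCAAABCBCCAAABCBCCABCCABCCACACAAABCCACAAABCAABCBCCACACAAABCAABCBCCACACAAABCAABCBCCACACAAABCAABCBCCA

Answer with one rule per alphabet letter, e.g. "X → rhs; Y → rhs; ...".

A->CA, B->AA, C->BC

  step 4 ⇒ step 5: AABCBCCAAABCBCCABCCABCCACACAAABCAABCBCCAAABCBCCAAABCBCCAAABCBCCA ⇒ CA·CA·AA·BC·AA·BC·BC·CA·CA·CA·AA·BC·AA·BC·BC·CA·AA·BC·BC·CA·AA·BC·BC·CA·BC·CA·BC·CA·CA·CA·AA·BC·CA·CA·AA·BC·AA·BC·BC·CA·CA·CA·AA·BC·AA·BC·BC·CA·CA·CA·AA·BC·AA·BC·BC·CA·CA·CA·AA·BC·AA·BC·BC·CA
    A ↦ CA
    B ↦ AA
    C ↦ BC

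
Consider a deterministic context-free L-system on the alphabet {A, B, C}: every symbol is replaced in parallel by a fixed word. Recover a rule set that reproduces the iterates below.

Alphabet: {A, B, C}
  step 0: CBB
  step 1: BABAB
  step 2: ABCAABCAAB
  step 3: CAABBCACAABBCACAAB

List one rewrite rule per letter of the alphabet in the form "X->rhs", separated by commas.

  step 2 ⇒ step 3: ABCAABCAAB ⇒ CA·AB·B·CA·CA·AB·B·CA·CA·AB
    A ↦ CA
    B ↦ AB
    C ↦ B

A->CA, B->AB, C->B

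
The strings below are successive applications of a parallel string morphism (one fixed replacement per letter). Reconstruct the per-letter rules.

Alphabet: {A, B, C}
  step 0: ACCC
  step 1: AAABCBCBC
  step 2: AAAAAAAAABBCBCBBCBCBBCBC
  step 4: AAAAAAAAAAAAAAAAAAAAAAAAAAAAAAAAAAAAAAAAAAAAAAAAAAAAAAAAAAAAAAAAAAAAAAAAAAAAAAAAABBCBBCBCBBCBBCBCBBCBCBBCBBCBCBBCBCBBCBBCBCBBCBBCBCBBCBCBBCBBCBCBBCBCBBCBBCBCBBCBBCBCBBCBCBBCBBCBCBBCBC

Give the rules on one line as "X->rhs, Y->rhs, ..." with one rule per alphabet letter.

  step 1 ⇒ step 2: AAABCBCBC ⇒ AAA·AAA·AAA·BBC·BC·BBC·BC·BBC·BC
    A ↦ AAA
    B ↦ BBC
    C ↦ BC

A->AAA, B->BBC, C->BC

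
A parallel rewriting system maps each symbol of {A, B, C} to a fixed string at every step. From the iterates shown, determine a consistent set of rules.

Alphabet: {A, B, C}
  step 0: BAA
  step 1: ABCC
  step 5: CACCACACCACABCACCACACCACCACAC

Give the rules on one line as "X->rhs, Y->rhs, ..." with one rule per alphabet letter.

A->C, B->AB, C->CA

  step 0 ⇒ step 1: BAA ⇒ AB·C·C
    A ↦ C
    B ↦ AB
    C ↦ CA  (constrained at step 1)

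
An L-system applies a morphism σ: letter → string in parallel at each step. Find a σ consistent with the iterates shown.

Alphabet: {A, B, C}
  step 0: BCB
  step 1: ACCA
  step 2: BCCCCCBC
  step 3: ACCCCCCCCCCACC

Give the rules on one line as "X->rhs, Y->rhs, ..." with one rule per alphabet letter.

  step 2 ⇒ step 3: BCCCCCBC ⇒ A·CC·CC·CC·CC·CC·A·CC
    B ↦ A
    C ↦ CC
  step 1 ⇒ step 2: ACCA ⇒ BC·CC·CC·BC
    A ↦ BC

A->BC, B->A, C->CC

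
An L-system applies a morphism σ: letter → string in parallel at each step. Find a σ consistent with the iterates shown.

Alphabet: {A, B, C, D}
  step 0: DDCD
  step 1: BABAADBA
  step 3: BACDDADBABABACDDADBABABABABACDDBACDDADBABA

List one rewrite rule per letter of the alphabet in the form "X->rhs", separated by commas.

  step 0 ⇒ step 1: DDCD ⇒ BA·BA·AD·BA
    C ↦ AD
    D ↦ BA
    A ↦ DD  (constrained at step 1)
    B ↦ BAC  (constrained at step 1)

A->DD, B->BAC, C->AD, D->BA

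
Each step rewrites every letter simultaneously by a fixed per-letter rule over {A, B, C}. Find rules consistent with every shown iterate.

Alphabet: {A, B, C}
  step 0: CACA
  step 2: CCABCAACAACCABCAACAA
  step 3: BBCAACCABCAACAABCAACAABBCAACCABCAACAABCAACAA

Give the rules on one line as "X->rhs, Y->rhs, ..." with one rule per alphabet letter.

  step 2 ⇒ step 3: CCABCAACAACCABCAACAA ⇒ B·B·CAA·CCA·B·CAA·CAA·B·CAA·CAA·B·B·CAA·CCA·B·CAA·CAA·B·CAA·CAA
    A ↦ CAA
    B ↦ CCA
    C ↦ B

A->CAA, B->CCA, C->B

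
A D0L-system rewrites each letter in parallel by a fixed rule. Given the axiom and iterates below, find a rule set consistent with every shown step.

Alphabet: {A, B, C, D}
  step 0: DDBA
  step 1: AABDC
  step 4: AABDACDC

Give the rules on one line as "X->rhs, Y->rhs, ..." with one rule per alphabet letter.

A->C, B->BD, C->D, D->A

  step 0 ⇒ step 1: DDBA ⇒ A·A·BD·C
    A ↦ C
    B ↦ BD
    D ↦ A
    C ↦ D  (constrained at step 1)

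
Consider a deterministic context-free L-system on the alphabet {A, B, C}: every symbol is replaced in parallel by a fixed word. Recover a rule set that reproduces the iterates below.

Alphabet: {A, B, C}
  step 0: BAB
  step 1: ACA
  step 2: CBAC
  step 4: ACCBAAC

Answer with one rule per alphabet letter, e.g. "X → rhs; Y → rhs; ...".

  step 1 ⇒ step 2: ACA ⇒ C·BA·C
    A ↦ C
    C ↦ BA
  step 0 ⇒ step 1: BAB ⇒ A·C·A
    B ↦ A

A->C, B->A, C->BA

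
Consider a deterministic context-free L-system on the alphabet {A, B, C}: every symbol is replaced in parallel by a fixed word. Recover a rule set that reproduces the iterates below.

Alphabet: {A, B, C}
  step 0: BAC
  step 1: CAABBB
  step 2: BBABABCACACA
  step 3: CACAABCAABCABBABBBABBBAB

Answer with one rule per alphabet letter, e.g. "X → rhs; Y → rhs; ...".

  step 2 ⇒ step 3: BBABABCACACA ⇒ CA·CA·AB·CA·AB·CA·BB·AB·BB·AB·BB·AB
    A ↦ AB
    B ↦ CA
    C ↦ BB

A->AB, B->CA, C->BB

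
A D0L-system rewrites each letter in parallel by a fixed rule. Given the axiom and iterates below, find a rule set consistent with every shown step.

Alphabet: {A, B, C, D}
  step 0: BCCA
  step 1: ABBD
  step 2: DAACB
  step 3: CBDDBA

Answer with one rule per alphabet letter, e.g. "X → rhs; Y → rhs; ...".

A->D, B->A, C->B, D->CB

  step 2 ⇒ step 3: DAACB ⇒ CB·D·D·B·A
    A ↦ D
    B ↦ A
    C ↦ B
    D ↦ CB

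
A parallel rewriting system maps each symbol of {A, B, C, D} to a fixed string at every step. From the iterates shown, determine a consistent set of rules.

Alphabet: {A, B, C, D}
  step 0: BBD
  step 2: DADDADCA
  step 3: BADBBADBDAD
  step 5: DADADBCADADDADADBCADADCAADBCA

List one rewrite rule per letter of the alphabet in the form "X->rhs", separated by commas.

A->AD, B->CA, C->D, D->B

  step 2 ⇒ step 3: DADDADCA ⇒ B·AD·B·B·AD·B·D·AD
    A ↦ AD
    C ↦ D
    D ↦ B
    B ↦ CA  (constrained at step 0)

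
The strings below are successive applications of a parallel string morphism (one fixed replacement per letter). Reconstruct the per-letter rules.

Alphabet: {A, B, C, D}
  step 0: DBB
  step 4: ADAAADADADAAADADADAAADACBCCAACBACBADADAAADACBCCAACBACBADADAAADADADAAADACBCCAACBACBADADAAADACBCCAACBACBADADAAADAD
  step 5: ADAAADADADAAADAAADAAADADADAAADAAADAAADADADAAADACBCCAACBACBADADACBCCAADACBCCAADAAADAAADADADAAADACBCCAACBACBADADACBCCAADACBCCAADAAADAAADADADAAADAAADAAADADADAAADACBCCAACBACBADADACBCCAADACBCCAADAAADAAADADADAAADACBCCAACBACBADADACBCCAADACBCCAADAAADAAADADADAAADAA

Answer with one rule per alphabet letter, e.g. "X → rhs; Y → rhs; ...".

A->AD, B->CCA, C->ACB, D->AA

  step 4 ⇒ step 5: ADAAADADADAAADADADAAADACBCCAACBACBADADAAADACBCCAACBACBADADAAADADADAAADACBCCAACBACBADADAAADACBCCAACBACBADADAAADAD ⇒ AD·AA·AD·AD·AD·AA·AD·AA·AD·AA·AD·AD·AD·AA·AD·AA·AD·AA·AD·AD·AD·AA·AD·ACB·CCA·ACB·ACB·AD·AD·ACB·CCA·AD·ACB·CCA·AD·AA·AD·AA·AD·AD·AD·AA·AD·ACB·CCA·ACB·ACB·AD·AD·ACB·CCA·AD·ACB·CCA·AD·AA·AD·AA·AD·AD·AD·AA·AD·AA·AD·AA·AD·AD·AD·AA·AD·ACB·CCA·ACB·ACB·AD·AD·ACB·CCA·AD·ACB·CCA·AD·AA·AD·AA·AD·AD·AD·AA·AD·ACB·CCA·ACB·ACB·AD·AD·ACB·CCA·AD·ACB·CCA·AD·AA·AD·AA·AD·AD·AD·AA·AD·AA
    A ↦ AD
    B ↦ CCA
    C ↦ ACB
    D ↦ AA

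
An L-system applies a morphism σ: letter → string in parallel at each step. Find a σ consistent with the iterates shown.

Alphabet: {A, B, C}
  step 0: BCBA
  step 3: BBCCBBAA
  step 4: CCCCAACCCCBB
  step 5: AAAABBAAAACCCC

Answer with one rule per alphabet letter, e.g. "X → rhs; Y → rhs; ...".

  step 4 ⇒ step 5: CCCCAACCCCBB ⇒ A·A·A·A·B·B·A·A·A·A·CC·CC
    A ↦ B
    B ↦ CC
    C ↦ A

A->B, B->CC, C->A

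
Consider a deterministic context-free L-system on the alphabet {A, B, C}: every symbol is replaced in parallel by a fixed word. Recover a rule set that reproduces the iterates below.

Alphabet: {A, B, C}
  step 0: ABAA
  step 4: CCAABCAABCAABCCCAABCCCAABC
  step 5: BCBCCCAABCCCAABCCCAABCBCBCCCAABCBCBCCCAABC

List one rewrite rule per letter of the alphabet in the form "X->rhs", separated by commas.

A->C, B->AA, C->BC

  step 4 ⇒ step 5: CCAABCAABCAABCCCAABCCCAABC ⇒ BC·BC·C·C·AA·BC·C·C·AA·BC·C·C·AA·BC·BC·BC·C·C·AA·BC·BC·BC·C·C·AA·BC
    A ↦ C
    B ↦ AA
    C ↦ BC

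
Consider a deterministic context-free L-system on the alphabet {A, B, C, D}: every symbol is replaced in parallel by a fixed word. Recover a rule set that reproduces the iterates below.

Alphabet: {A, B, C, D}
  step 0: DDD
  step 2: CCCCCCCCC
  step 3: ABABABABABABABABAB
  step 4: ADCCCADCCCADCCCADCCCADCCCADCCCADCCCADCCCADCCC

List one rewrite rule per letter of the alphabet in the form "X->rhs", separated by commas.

  step 3 ⇒ step 4: ABABABABABABABABAB ⇒ AD·CCC·AD·CCC·AD·CCC·AD·CCC·AD·CCC·AD·CCC·AD·CCC·AD·CCC·AD·CCC
    A ↦ AD
    B ↦ CCC
  step 2 ⇒ step 3: CCCCCCCCC ⇒ AB·AB·AB·AB·AB·AB·AB·AB·AB
    C ↦ AB
    D ↦ B  (constrained at step 0)

A->AD, B->CCC, C->AB, D->B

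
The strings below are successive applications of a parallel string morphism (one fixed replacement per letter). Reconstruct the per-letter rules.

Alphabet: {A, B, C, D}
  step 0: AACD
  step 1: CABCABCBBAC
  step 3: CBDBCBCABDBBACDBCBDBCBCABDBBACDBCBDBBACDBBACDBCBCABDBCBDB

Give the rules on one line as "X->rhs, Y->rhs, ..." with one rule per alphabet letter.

  step 0 ⇒ step 1: AACD ⇒ CAB·CAB·CB·BAC
    A ↦ CAB
    C ↦ CB
    D ↦ BAC
    B ↦ DB  (constrained at step 1)

A->CAB, B->DB, C->CB, D->BAC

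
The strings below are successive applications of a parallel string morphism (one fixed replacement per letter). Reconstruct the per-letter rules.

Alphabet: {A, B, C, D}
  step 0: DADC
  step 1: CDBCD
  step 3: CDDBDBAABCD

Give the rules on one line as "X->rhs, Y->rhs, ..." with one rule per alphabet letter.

  step 0 ⇒ step 1: DADC ⇒ C·DB·C·D
    A ↦ DB
    C ↦ D
    D ↦ C
    B ↦ AAB  (constrained at step 1)

A->DB, B->AAB, C->D, D->C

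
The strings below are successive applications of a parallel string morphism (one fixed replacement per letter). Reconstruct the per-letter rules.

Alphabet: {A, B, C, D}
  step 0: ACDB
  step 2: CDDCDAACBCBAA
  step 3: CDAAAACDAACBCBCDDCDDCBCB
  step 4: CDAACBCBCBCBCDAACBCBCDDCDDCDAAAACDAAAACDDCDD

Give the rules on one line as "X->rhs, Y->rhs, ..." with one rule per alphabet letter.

A->CB, B->D, C->CD, D->AA

  step 3 ⇒ step 4: CDAAAACDAACBCBCDDCDDCBCB ⇒ CD·AA·CB·CB·CB·CB·CD·AA·CB·CB·CD·D·CD·D·CD·AA·AA·CD·AA·AA·CD·D·CD·D
    A ↦ CB
    B ↦ D
    C ↦ CD
    D ↦ AA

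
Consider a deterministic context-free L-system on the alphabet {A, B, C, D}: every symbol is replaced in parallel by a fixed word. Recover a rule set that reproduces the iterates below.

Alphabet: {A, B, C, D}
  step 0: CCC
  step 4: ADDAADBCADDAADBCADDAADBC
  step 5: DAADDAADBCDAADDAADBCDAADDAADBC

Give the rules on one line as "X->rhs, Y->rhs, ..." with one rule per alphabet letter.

  step 4 ⇒ step 5: ADDAADBCADDAADBCADDAADBC ⇒ D·A·A·D·D·A·AD·BC·D·A·A·D·D·A·AD·BC·D·A·A·D·D·A·AD·BC
    A ↦ D
    B ↦ AD
    C ↦ BC
    D ↦ A

A->D, B->AD, C->BC, D->A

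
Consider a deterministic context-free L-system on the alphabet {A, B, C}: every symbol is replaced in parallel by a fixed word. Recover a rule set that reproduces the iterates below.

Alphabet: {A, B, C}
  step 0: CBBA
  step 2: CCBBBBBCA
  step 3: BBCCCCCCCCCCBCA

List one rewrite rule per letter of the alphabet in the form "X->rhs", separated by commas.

A->CA, B->CC, C->B

  step 2 ⇒ step 3: CCBBBBBCA ⇒ B·B·CC·CC·CC·CC·CC·B·CA
    A ↦ CA
    B ↦ CC
    C ↦ B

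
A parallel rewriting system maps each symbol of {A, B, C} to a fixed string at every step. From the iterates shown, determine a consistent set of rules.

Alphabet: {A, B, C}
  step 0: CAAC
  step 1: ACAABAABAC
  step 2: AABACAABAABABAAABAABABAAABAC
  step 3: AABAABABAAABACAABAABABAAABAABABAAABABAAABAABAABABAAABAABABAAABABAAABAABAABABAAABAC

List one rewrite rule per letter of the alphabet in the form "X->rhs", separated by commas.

A->AAB, B->ABA, C->AC

  step 2 ⇒ step 3: AABACAABAABABAAABAABABAAABAC ⇒ AAB·AAB·ABA·AAB·AC·AAB·AAB·ABA·AAB·AAB·ABA·AAB·ABA·AAB·AAB·AAB·ABA·AAB·AAB·ABA·AAB·ABA·AAB·AAB·AAB·ABA·AAB·AC
    A ↦ AAB
    B ↦ ABA
    C ↦ AC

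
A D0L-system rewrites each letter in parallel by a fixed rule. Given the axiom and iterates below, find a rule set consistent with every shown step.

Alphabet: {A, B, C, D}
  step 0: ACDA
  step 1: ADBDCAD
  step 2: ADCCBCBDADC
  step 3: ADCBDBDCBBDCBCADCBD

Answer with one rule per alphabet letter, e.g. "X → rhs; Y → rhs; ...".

A->AD, B->CB, C->BD, D->C

  step 2 ⇒ step 3: ADCCBCBDADC ⇒ AD·C·BD·BD·CB·BD·CB·C·AD·C·BD
    A ↦ AD
    B ↦ CB
    C ↦ BD
    D ↦ C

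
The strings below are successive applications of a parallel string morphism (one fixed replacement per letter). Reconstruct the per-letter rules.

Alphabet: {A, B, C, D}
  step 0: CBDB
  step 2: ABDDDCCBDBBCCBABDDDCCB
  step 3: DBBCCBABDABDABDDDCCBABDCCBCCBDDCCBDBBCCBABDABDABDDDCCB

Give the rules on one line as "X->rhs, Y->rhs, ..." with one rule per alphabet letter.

A->DBB, B->CCB, C->D, D->ABD

  step 2 ⇒ step 3: ABDDDCCBDBBCCBABDDDCCB ⇒ DBB·CCB·ABD·ABD·ABD·D·D·CCB·ABD·CCB·CCB·D·D·CCB·DBB·CCB·ABD·ABD·ABD·D·D·CCB
    A ↦ DBB
    B ↦ CCB
    C ↦ D
    D ↦ ABD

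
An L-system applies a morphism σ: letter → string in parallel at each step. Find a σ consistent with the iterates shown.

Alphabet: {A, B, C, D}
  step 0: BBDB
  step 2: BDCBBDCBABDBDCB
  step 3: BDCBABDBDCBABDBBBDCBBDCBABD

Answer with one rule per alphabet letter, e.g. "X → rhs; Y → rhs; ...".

  step 2 ⇒ step 3: BDCBBDCBABDBDCB ⇒ BD·CB·A·BD·BD·CB·A·BD·BB·BD·CB·BD·CB·A·BD
    A ↦ BB
    B ↦ BD
    C ↦ A
    D ↦ CB

A->BB, B->BD, C->A, D->CB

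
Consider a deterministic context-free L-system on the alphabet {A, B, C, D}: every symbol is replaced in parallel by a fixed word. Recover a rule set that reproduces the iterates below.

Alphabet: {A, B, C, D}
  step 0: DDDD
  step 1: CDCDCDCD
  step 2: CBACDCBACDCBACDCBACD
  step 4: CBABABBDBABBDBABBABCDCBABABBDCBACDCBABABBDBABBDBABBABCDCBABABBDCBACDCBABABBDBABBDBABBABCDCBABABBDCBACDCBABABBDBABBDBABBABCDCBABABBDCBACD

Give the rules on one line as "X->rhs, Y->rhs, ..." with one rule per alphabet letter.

  step 1 ⇒ step 2: CDCDCDCD ⇒ CBA·CD·CBA·CD·CBA·CD·CBA·CD
    C ↦ CBA
    D ↦ CD
    A ↦ BD  (constrained at step 2)
    B ↦ BAB  (constrained at step 2)

A->BD, B->BAB, C->CBA, D->CD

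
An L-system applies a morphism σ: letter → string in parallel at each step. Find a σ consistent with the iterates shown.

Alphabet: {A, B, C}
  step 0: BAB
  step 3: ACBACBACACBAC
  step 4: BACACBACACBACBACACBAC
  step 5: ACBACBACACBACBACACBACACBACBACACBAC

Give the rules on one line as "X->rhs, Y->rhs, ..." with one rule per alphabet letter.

A->B, B->AC, C->AC

  step 4 ⇒ step 5: BACACBACACBACBACACBAC ⇒ AC·B·AC·B·AC·AC·B·AC·B·AC·AC·B·AC·AC·B·AC·B·AC·AC·B·AC
    A ↦ B
    B ↦ AC
    C ↦ AC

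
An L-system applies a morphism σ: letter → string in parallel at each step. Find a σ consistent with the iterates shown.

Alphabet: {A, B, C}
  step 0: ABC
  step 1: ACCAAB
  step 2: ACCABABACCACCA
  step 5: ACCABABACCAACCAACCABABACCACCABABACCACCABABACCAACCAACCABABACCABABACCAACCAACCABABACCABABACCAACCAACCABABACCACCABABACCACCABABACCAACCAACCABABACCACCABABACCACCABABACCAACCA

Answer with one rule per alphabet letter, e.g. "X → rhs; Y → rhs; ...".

A->ACC, B->A, C->AB

  step 1 ⇒ step 2: ACCAAB ⇒ ACC·AB·AB·ACC·ACC·A
    A ↦ ACC
    B ↦ A
    C ↦ AB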